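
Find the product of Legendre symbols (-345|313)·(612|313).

-1

By multiplicativity, (-345·612|313) = (-345|313)·(612|313).
First factor (-345|313):
Reduce the numerator: -345 ≡ 281 (mod 313), so (-345|313) = (281|313).
281 ≡ 1 (mod 4), so quadratic reciprocity gives (281|313) = (313|281). Reduce: 313 ≡ 32 (mod 281). Now have (32|281).
Factor out 2: 32 = 2^5. Since 281 ≡ 1 (mod 8), (2|281) = +1, and (2|281)^5 = +1. Now have (1|281).
(1|281) = 1. Collecting the sign factors: 1.
Second factor (612|313):
Reduce the numerator: 612 ≡ 299 (mod 313), so (612|313) = (299|313).
313 ≡ 1 (mod 4), so quadratic reciprocity gives (299|313) = (313|299). Reduce: 313 ≡ 14 (mod 299). Now have (14|299).
Factor out 2: 14 = 2·7. Since 299 ≡ 3 (mod 8), (2|299) = -1. Now have -(7|299).
Both 7 ≡ 3 and 299 ≡ 3 (mod 4), so reciprocity gives (7|299) = -(299|7). Reduce: 299 ≡ 5 (mod 7). Now have (5|7).
5 ≡ 1 (mod 4), so quadratic reciprocity gives (5|7) = (7|5). Reduce: 7 ≡ 2 (mod 5). Now have (2|5).
Factor out 2: 2 = 2. Since 5 ≡ 5 (mod 8), (2|5) = -1. Now have -(1|5).
(1|5) = 1. Collecting the sign factors: -1.
Product: (1)·(-1) = -1.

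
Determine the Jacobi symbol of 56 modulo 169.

1

Factor out 2: 56 = 2^3·7. Since 169 ≡ 1 (mod 8), (2 / 169) = +1, and (2 / 169)^3 = +1. Now have (7 / 169).
169 ≡ 1 (mod 4), so quadratic reciprocity gives (7 / 169) = (169 / 7). Reduce: 169 ≡ 1 (mod 7). Now have (1 / 7).
(1 / 7) = 1. Collecting the sign factors: 1.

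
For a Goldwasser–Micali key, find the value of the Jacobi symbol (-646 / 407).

(-646 / 407)
  = (168 / 407)    [-646 ≡ 168 mod 407]
  = (21 / 407)    [407 ≡ 7 mod 8 ⇒ (2 / 407)^3 = +1]
  = (407 / 21)    [QR: 21 ≡ 1 mod 4, sign kept]
  = (8 / 21)    [407 ≡ 8 mod 21]
  = -(1 / 21)    [21 ≡ 5 mod 8 ⇒ (2 / 21)^3 = -1]
  = -1    [(1 / 21) = 1]

-1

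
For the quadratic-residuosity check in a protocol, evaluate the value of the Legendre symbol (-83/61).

1

(-83/61)
  = (39/61)    [-83 ≡ 39 mod 61]
  = (61/39)    [QR: 61 ≡ 1 mod 4, sign kept]
  = (22/39)    [61 ≡ 22 mod 39]
  = (11/39)    [39 ≡ 7 mod 8 ⇒ (2/39) = +1]
  = -(39/11)    [QR: both ≡ 3 mod 4, sign flips]
  = -(6/11)    [39 ≡ 6 mod 11]
  = (3/11)    [11 ≡ 3 mod 8 ⇒ (2/11) = -1]
  = -(11/3)    [QR: both ≡ 3 mod 4, sign flips]
  = -(2/3)    [11 ≡ 2 mod 3]
  = (1/3)    [3 ≡ 3 mod 8 ⇒ (2/3) = -1]
  = 1    [(1/3) = 1]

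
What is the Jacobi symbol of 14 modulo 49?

0

Factor out 2: 14 = 2·7. Since 49 ≡ 1 (mod 8), (2/49) = +1. Now have (7/49).
49 ≡ 1 (mod 4), so quadratic reciprocity gives (7/49) = (49/7). Reduce: 49 ≡ 0 (mod 7). Now have (0/7).
The numerator is now 0 with denominator 7 > 1: the symbol is 0.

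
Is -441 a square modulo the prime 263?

no

Reduce the numerator: -441 ≡ 85 (mod 263), so (-441/263) = (85/263).
85 ≡ 1 (mod 4), so quadratic reciprocity gives (85/263) = (263/85). Reduce: 263 ≡ 8 (mod 85). Now have (8/85).
Factor out 2: 8 = 2^3. Since 85 ≡ 5 (mod 8), (2/85) = -1, and (2/85)^3 = -1. Now have -(1/85).
(1/85) = 1. Collecting the sign factors: -1.
The Legendre symbol is -1, so x^2 ≡ -441 (mod 263) has no solution.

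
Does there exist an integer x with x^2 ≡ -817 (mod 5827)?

no

Pull out -1: (-817/5827) = (-1/5827)·(817/5827). Since 5827 ≡ 3 (mod 4), (-1/5827) = -1. Now have -(817/5827).
817 ≡ 1 (mod 4), so quadratic reciprocity gives (817/5827) = (5827/817). Reduce: 5827 ≡ 108 (mod 817). Now have -(108/817).
Factor out 2: 108 = 2^2·27. Since 817 ≡ 1 (mod 8), (2/817) = +1, and (2/817)^2 = +1. Now have -(27/817).
817 ≡ 1 (mod 4), so quadratic reciprocity gives (27/817) = (817/27). Reduce: 817 ≡ 7 (mod 27). Now have -(7/27).
Both 7 ≡ 3 and 27 ≡ 3 (mod 4), so reciprocity gives (7/27) = -(27/7). Reduce: 27 ≡ 6 (mod 7). Now have (6/7).
Factor out 2: 6 = 2·3. Since 7 ≡ 7 (mod 8), (2/7) = +1. Now have (3/7).
Both 3 ≡ 3 and 7 ≡ 3 (mod 4), so reciprocity gives (3/7) = -(7/3). Reduce: 7 ≡ 1 (mod 3). Now have -(1/3).
(1/3) = 1. Collecting the sign factors: -1.
The Legendre symbol is -1, so x^2 ≡ -817 (mod 5827) has no solution.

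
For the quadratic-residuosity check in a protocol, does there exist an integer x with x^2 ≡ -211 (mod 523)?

(-211/523)
  = (312/523)    [-211 ≡ 312 mod 523]
  = -(39/523)    [523 ≡ 3 mod 8 ⇒ (2/523)^3 = -1]
  = (523/39)    [QR: both ≡ 3 mod 4, sign flips]
  = (16/39)    [523 ≡ 16 mod 39]
  = (1/39)    [39 ≡ 7 mod 8 ⇒ (2/39)^4 = +1]
  = 1    [(1/39) = 1]
The Legendre symbol is 1, so x^2 ≡ -211 (mod 523) has solution.

yes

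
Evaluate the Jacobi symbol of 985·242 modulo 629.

By multiplicativity, (985·242/629) = (985/629)·(242/629).
First factor (985/629):
(985/629)
  = (356/629)    [985 ≡ 356 mod 629]
  = (89/629)    [629 ≡ 5 mod 8 ⇒ (2/629)^2 = +1]
  = (629/89)    [QR: 89 ≡ 1 mod 4, sign kept]
  = (6/89)    [629 ≡ 6 mod 89]
  = (3/89)    [89 ≡ 1 mod 8 ⇒ (2/89) = +1]
  = (89/3)    [QR: 89 ≡ 1 mod 4, sign kept]
  = (2/3)    [89 ≡ 2 mod 3]
  = -(1/3)    [3 ≡ 3 mod 8 ⇒ (2/3) = -1]
  = -1    [(1/3) = 1]
Second factor (242/629):
(242/629)
  = -(121/629)    [629 ≡ 5 mod 8 ⇒ (2/629) = -1]
  = -(629/121)    [QR: 121 ≡ 1 mod 4, sign kept]
  = -(24/121)    [629 ≡ 24 mod 121]
  = -(3/121)    [121 ≡ 1 mod 8 ⇒ (2/121)^3 = +1]
  = -(121/3)    [QR: 121 ≡ 1 mod 4, sign kept]
  = -(1/3)    [121 ≡ 1 mod 3]
  = -1    [(1/3) = 1]
Product: (-1)·(-1) = 1.

1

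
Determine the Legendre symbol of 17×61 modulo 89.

By multiplicativity, (17·61 / 89) = (17 / 89)·(61 / 89).
First factor (17 / 89):
17 ≡ 1 (mod 4), so quadratic reciprocity gives (17 / 89) = (89 / 17). Reduce: 89 ≡ 4 (mod 17). Now have (4 / 17).
Factor out 2: 4 = 2^2. Since 17 ≡ 1 (mod 8), (2 / 17) = +1, and (2 / 17)^2 = +1. Now have (1 / 17).
(1 / 17) = 1. Collecting the sign factors: 1.
Second factor (61 / 89):
61 ≡ 1 (mod 4), so quadratic reciprocity gives (61 / 89) = (89 / 61). Reduce: 89 ≡ 28 (mod 61). Now have (28 / 61).
Factor out 2: 28 = 2^2·7. Since 61 ≡ 5 (mod 8), (2 / 61) = -1, and (2 / 61)^2 = +1. Now have (7 / 61).
61 ≡ 1 (mod 4), so quadratic reciprocity gives (7 / 61) = (61 / 7). Reduce: 61 ≡ 5 (mod 7). Now have (5 / 7).
5 ≡ 1 (mod 4), so quadratic reciprocity gives (5 / 7) = (7 / 5). Reduce: 7 ≡ 2 (mod 5). Now have (2 / 5).
Factor out 2: 2 = 2. Since 5 ≡ 5 (mod 8), (2 / 5) = -1. Now have -(1 / 5).
(1 / 5) = 1. Collecting the sign factors: -1.
Product: (1)·(-1) = -1.

-1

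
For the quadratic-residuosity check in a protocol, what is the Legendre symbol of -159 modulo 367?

1

(-159|367)
  = -(159|367)    [367 ≡ 3 mod 4 ⇒ (-1|367) = -1]
  = (367|159)    [QR: both ≡ 3 mod 4, sign flips]
  = (49|159)    [367 ≡ 49 mod 159]
  = (159|49)    [QR: 49 ≡ 1 mod 4, sign kept]
  = (12|49)    [159 ≡ 12 mod 49]
  = (3|49)    [49 ≡ 1 mod 8 ⇒ (2|49)^2 = +1]
  = (49|3)    [QR: 49 ≡ 1 mod 4, sign kept]
  = (1|3)    [49 ≡ 1 mod 3]
  = 1    [(1|3) = 1]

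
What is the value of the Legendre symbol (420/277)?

(420/277)
  = (143/277)    [420 ≡ 143 mod 277]
  = (277/143)    [QR: 277 ≡ 1 mod 4, sign kept]
  = (134/143)    [277 ≡ 134 mod 143]
  = (67/143)    [143 ≡ 7 mod 8 ⇒ (2/143) = +1]
  = -(143/67)    [QR: both ≡ 3 mod 4, sign flips]
  = -(9/67)    [143 ≡ 9 mod 67]
  = -(67/9)    [QR: 9 ≡ 1 mod 4, sign kept]
  = -(4/9)    [67 ≡ 4 mod 9]
  = -(1/9)    [9 ≡ 1 mod 8 ⇒ (2/9)^2 = +1]
  = -1    [(1/9) = 1]

-1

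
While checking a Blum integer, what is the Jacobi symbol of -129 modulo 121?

1

Pull out -1: (-129/121) = (-1/121)·(129/121). Since 121 ≡ 1 (mod 4), (-1/121) = +1. Now have (129/121).
Reduce the numerator: 129 ≡ 8 (mod 121), so (129/121) = (8/121).
Factor out 2: 8 = 2^3. Since 121 ≡ 1 (mod 8), (2/121) = +1, and (2/121)^3 = +1. Now have (1/121).
(1/121) = 1. Collecting the sign factors: 1.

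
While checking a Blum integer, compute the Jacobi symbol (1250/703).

(1250/703)
  = (547/703)    [1250 ≡ 547 mod 703]
  = -(703/547)    [QR: both ≡ 3 mod 4, sign flips]
  = -(156/547)    [703 ≡ 156 mod 547]
  = -(39/547)    [547 ≡ 3 mod 8 ⇒ (2/547)^2 = +1]
  = (547/39)    [QR: both ≡ 3 mod 4, sign flips]
  = (1/39)    [547 ≡ 1 mod 39]
  = 1    [(1/39) = 1]

1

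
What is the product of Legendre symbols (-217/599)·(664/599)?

By multiplicativity, (-217·664/599) = (-217/599)·(664/599).
First factor (-217/599):
(-217/599)
  = (382/599)    [-217 ≡ 382 mod 599]
  = (191/599)    [599 ≡ 7 mod 8 ⇒ (2/599) = +1]
  = -(599/191)    [QR: both ≡ 3 mod 4, sign flips]
  = -(26/191)    [599 ≡ 26 mod 191]
  = -(13/191)    [191 ≡ 7 mod 8 ⇒ (2/191) = +1]
  = -(191/13)    [QR: 13 ≡ 1 mod 4, sign kept]
  = -(9/13)    [191 ≡ 9 mod 13]
  = -(13/9)    [QR: 9 ≡ 1 mod 4, sign kept]
  = -(4/9)    [13 ≡ 4 mod 9]
  = -(1/9)    [9 ≡ 1 mod 8 ⇒ (2/9)^2 = +1]
  = -1    [(1/9) = 1]
Second factor (664/599):
(664/599)
  = (65/599)    [664 ≡ 65 mod 599]
  = (599/65)    [QR: 65 ≡ 1 mod 4, sign kept]
  = (14/65)    [599 ≡ 14 mod 65]
  = (7/65)    [65 ≡ 1 mod 8 ⇒ (2/65) = +1]
  = (65/7)    [QR: 65 ≡ 1 mod 4, sign kept]
  = (2/7)    [65 ≡ 2 mod 7]
  = (1/7)    [7 ≡ 7 mod 8 ⇒ (2/7) = +1]
  = 1    [(1/7) = 1]
Product: (-1)·(1) = -1.

-1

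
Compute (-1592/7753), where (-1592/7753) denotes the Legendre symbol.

(-1592/7753)
  = (1592/7753)    [7753 ≡ 1 mod 4 ⇒ (-1/7753) = +1]
  = (199/7753)    [7753 ≡ 1 mod 8 ⇒ (2/7753)^3 = +1]
  = (7753/199)    [QR: 7753 ≡ 1 mod 4, sign kept]
  = (191/199)    [7753 ≡ 191 mod 199]
  = -(199/191)    [QR: both ≡ 3 mod 4, sign flips]
  = -(8/191)    [199 ≡ 8 mod 191]
  = -(1/191)    [191 ≡ 7 mod 8 ⇒ (2/191)^3 = +1]
  = -1    [(1/191) = 1]

-1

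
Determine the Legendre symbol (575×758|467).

1

By multiplicativity, (575·758|467) = (575|467)·(758|467).
First factor (575|467):
Reduce the numerator: 575 ≡ 108 (mod 467), so (575|467) = (108|467).
Factor out 2: 108 = 2^2·27. Since 467 ≡ 3 (mod 8), (2|467) = -1, and (2|467)^2 = +1. Now have (27|467).
Both 27 ≡ 3 and 467 ≡ 3 (mod 4), so reciprocity gives (27|467) = -(467|27). Reduce: 467 ≡ 8 (mod 27). Now have -(8|27).
Factor out 2: 8 = 2^3. Since 27 ≡ 3 (mod 8), (2|27) = -1, and (2|27)^3 = -1. Now have (1|27).
(1|27) = 1. Collecting the sign factors: 1.
Second factor (758|467):
Reduce the numerator: 758 ≡ 291 (mod 467), so (758|467) = (291|467).
Both 291 ≡ 3 and 467 ≡ 3 (mod 4), so reciprocity gives (291|467) = -(467|291). Reduce: 467 ≡ 176 (mod 291). Now have -(176|291).
Factor out 2: 176 = 2^4·11. Since 291 ≡ 3 (mod 8), (2|291) = -1, and (2|291)^4 = +1. Now have -(11|291).
Both 11 ≡ 3 and 291 ≡ 3 (mod 4), so reciprocity gives (11|291) = -(291|11). Reduce: 291 ≡ 5 (mod 11). Now have (5|11).
5 ≡ 1 (mod 4), so quadratic reciprocity gives (5|11) = (11|5). Reduce: 11 ≡ 1 (mod 5). Now have (1|5).
(1|5) = 1. Collecting the sign factors: 1.
Product: (1)·(1) = 1.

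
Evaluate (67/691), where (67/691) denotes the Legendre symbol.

Both 67 ≡ 3 and 691 ≡ 3 (mod 4), so reciprocity gives (67/691) = -(691/67). Reduce: 691 ≡ 21 (mod 67). Now have -(21/67).
21 ≡ 1 (mod 4), so quadratic reciprocity gives (21/67) = (67/21). Reduce: 67 ≡ 4 (mod 21). Now have -(4/21).
Factor out 2: 4 = 2^2. Since 21 ≡ 5 (mod 8), (2/21) = -1, and (2/21)^2 = +1. Now have -(1/21).
(1/21) = 1. Collecting the sign factors: -1.

-1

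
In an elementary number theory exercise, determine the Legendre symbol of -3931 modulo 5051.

1

(-3931|5051)
  = -(3931|5051)    [5051 ≡ 3 mod 4 ⇒ (-1|5051) = -1]
  = (5051|3931)    [QR: both ≡ 3 mod 4, sign flips]
  = (1120|3931)    [5051 ≡ 1120 mod 3931]
  = -(35|3931)    [3931 ≡ 3 mod 8 ⇒ (2|3931)^5 = -1]
  = (3931|35)    [QR: both ≡ 3 mod 4, sign flips]
  = (11|35)    [3931 ≡ 11 mod 35]
  = -(35|11)    [QR: both ≡ 3 mod 4, sign flips]
  = -(2|11)    [35 ≡ 2 mod 11]
  = (1|11)    [11 ≡ 3 mod 8 ⇒ (2|11) = -1]
  = 1    [(1|11) = 1]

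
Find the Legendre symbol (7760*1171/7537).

By multiplicativity, (7760·1171/7537) = (7760/7537)·(1171/7537).
First factor (7760/7537):
(7760/7537)
  = (223/7537)    [7760 ≡ 223 mod 7537]
  = (7537/223)    [QR: 7537 ≡ 1 mod 4, sign kept]
  = (178/223)    [7537 ≡ 178 mod 223]
  = (89/223)    [223 ≡ 7 mod 8 ⇒ (2/223) = +1]
  = (223/89)    [QR: 89 ≡ 1 mod 4, sign kept]
  = (45/89)    [223 ≡ 45 mod 89]
  = (89/45)    [QR: 45 ≡ 1 mod 4, sign kept]
  = (44/45)    [89 ≡ 44 mod 45]
  = (11/45)    [45 ≡ 5 mod 8 ⇒ (2/45)^2 = +1]
  = (45/11)    [QR: 45 ≡ 1 mod 4, sign kept]
  = (1/11)    [45 ≡ 1 mod 11]
  = 1    [(1/11) = 1]
Second factor (1171/7537):
(1171/7537)
  = (7537/1171)    [QR: 7537 ≡ 1 mod 4, sign kept]
  = (511/1171)    [7537 ≡ 511 mod 1171]
  = -(1171/511)    [QR: both ≡ 3 mod 4, sign flips]
  = -(149/511)    [1171 ≡ 149 mod 511]
  = -(511/149)    [QR: 149 ≡ 1 mod 4, sign kept]
  = -(64/149)    [511 ≡ 64 mod 149]
  = -(1/149)    [149 ≡ 5 mod 8 ⇒ (2/149)^6 = +1]
  = -1    [(1/149) = 1]
Product: (1)·(-1) = -1.

-1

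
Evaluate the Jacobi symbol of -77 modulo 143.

0

(-77|143)
  = (66|143)    [-77 ≡ 66 mod 143]
  = (33|143)    [143 ≡ 7 mod 8 ⇒ (2|143) = +1]
  = (143|33)    [QR: 33 ≡ 1 mod 4, sign kept]
  = (11|33)    [143 ≡ 11 mod 33]
  = (33|11)    [QR: 33 ≡ 1 mod 4, sign kept]
  = (0|11)    [33 ≡ 0 mod 11]
  = 0    [numerator 0, gcd > 1]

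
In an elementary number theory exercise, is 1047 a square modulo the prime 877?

(1047/877)
  = (170/877)    [1047 ≡ 170 mod 877]
  = -(85/877)    [877 ≡ 5 mod 8 ⇒ (2/877) = -1]
  = -(877/85)    [QR: 85 ≡ 1 mod 4, sign kept]
  = -(27/85)    [877 ≡ 27 mod 85]
  = -(85/27)    [QR: 85 ≡ 1 mod 4, sign kept]
  = -(4/27)    [85 ≡ 4 mod 27]
  = -(1/27)    [27 ≡ 3 mod 8 ⇒ (2/27)^2 = +1]
  = -1    [(1/27) = 1]
The Legendre symbol is -1, so x^2 ≡ 1047 (mod 877) has no solution.

no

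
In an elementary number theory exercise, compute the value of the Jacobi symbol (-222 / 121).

Reduce the numerator: -222 ≡ 20 (mod 121), so (-222 / 121) = (20 / 121).
Factor out 2: 20 = 2^2·5. Since 121 ≡ 1 (mod 8), (2 / 121) = +1, and (2 / 121)^2 = +1. Now have (5 / 121).
5 ≡ 1 (mod 4), so quadratic reciprocity gives (5 / 121) = (121 / 5). Reduce: 121 ≡ 1 (mod 5). Now have (1 / 5).
(1 / 5) = 1. Collecting the sign factors: 1.

1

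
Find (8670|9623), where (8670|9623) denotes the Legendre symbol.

-1

(8670|9623)
  = (4335|9623)    [9623 ≡ 7 mod 8 ⇒ (2|9623) = +1]
  = -(9623|4335)    [QR: both ≡ 3 mod 4, sign flips]
  = -(953|4335)    [9623 ≡ 953 mod 4335]
  = -(4335|953)    [QR: 953 ≡ 1 mod 4, sign kept]
  = -(523|953)    [4335 ≡ 523 mod 953]
  = -(953|523)    [QR: 953 ≡ 1 mod 4, sign kept]
  = -(430|523)    [953 ≡ 430 mod 523]
  = (215|523)    [523 ≡ 3 mod 8 ⇒ (2|523) = -1]
  = -(523|215)    [QR: both ≡ 3 mod 4, sign flips]
  = -(93|215)    [523 ≡ 93 mod 215]
  = -(215|93)    [QR: 93 ≡ 1 mod 4, sign kept]
  = -(29|93)    [215 ≡ 29 mod 93]
  = -(93|29)    [QR: 29 ≡ 1 mod 4, sign kept]
  = -(6|29)    [93 ≡ 6 mod 29]
  = (3|29)    [29 ≡ 5 mod 8 ⇒ (2|29) = -1]
  = (29|3)    [QR: 29 ≡ 1 mod 4, sign kept]
  = (2|3)    [29 ≡ 2 mod 3]
  = -(1|3)    [3 ≡ 3 mod 8 ⇒ (2|3) = -1]
  = -1    [(1|3) = 1]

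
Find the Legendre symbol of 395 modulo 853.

(395/853)
  = (853/395)    [QR: 853 ≡ 1 mod 4, sign kept]
  = (63/395)    [853 ≡ 63 mod 395]
  = -(395/63)    [QR: both ≡ 3 mod 4, sign flips]
  = -(17/63)    [395 ≡ 17 mod 63]
  = -(63/17)    [QR: 17 ≡ 1 mod 4, sign kept]
  = -(12/17)    [63 ≡ 12 mod 17]
  = -(3/17)    [17 ≡ 1 mod 8 ⇒ (2/17)^2 = +1]
  = -(17/3)    [QR: 17 ≡ 1 mod 4, sign kept]
  = -(2/3)    [17 ≡ 2 mod 3]
  = (1/3)    [3 ≡ 3 mod 8 ⇒ (2/3) = -1]
  = 1    [(1/3) = 1]

1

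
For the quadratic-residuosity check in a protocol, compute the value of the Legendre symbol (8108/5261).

1

Reduce the numerator: 8108 ≡ 2847 (mod 5261), so (8108/5261) = (2847/5261).
5261 ≡ 1 (mod 4), so quadratic reciprocity gives (2847/5261) = (5261/2847). Reduce: 5261 ≡ 2414 (mod 2847). Now have (2414/2847).
Factor out 2: 2414 = 2·1207. Since 2847 ≡ 7 (mod 8), (2/2847) = +1. Now have (1207/2847).
Both 1207 ≡ 3 and 2847 ≡ 3 (mod 4), so reciprocity gives (1207/2847) = -(2847/1207). Reduce: 2847 ≡ 433 (mod 1207). Now have -(433/1207).
433 ≡ 1 (mod 4), so quadratic reciprocity gives (433/1207) = (1207/433). Reduce: 1207 ≡ 341 (mod 433). Now have -(341/433).
341 ≡ 1 (mod 4), so quadratic reciprocity gives (341/433) = (433/341). Reduce: 433 ≡ 92 (mod 341). Now have -(92/341).
Factor out 2: 92 = 2^2·23. Since 341 ≡ 5 (mod 8), (2/341) = -1, and (2/341)^2 = +1. Now have -(23/341).
341 ≡ 1 (mod 4), so quadratic reciprocity gives (23/341) = (341/23). Reduce: 341 ≡ 19 (mod 23). Now have -(19/23).
Both 19 ≡ 3 and 23 ≡ 3 (mod 4), so reciprocity gives (19/23) = -(23/19). Reduce: 23 ≡ 4 (mod 19). Now have (4/19).
Factor out 2: 4 = 2^2. Since 19 ≡ 3 (mod 8), (2/19) = -1, and (2/19)^2 = +1. Now have (1/19).
(1/19) = 1. Collecting the sign factors: 1.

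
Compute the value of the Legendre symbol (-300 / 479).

-1

(-300 / 479)
  = -(300 / 479)    [479 ≡ 3 mod 4 ⇒ (-1 / 479) = -1]
  = -(75 / 479)    [479 ≡ 7 mod 8 ⇒ (2 / 479)^2 = +1]
  = (479 / 75)    [QR: both ≡ 3 mod 4, sign flips]
  = (29 / 75)    [479 ≡ 29 mod 75]
  = (75 / 29)    [QR: 29 ≡ 1 mod 4, sign kept]
  = (17 / 29)    [75 ≡ 17 mod 29]
  = (29 / 17)    [QR: 17 ≡ 1 mod 4, sign kept]
  = (12 / 17)    [29 ≡ 12 mod 17]
  = (3 / 17)    [17 ≡ 1 mod 8 ⇒ (2 / 17)^2 = +1]
  = (17 / 3)    [QR: 17 ≡ 1 mod 4, sign kept]
  = (2 / 3)    [17 ≡ 2 mod 3]
  = -(1 / 3)    [3 ≡ 3 mod 8 ⇒ (2 / 3) = -1]
  = -1    [(1 / 3) = 1]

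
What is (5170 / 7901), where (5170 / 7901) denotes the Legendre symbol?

1

Factor out 2: 5170 = 2·2585. Since 7901 ≡ 5 (mod 8), (2 / 7901) = -1. Now have -(2585 / 7901).
2585 ≡ 1 (mod 4), so quadratic reciprocity gives (2585 / 7901) = (7901 / 2585). Reduce: 7901 ≡ 146 (mod 2585). Now have -(146 / 2585).
Factor out 2: 146 = 2·73. Since 2585 ≡ 1 (mod 8), (2 / 2585) = +1. Now have -(73 / 2585).
73 ≡ 1 (mod 4), so quadratic reciprocity gives (73 / 2585) = (2585 / 73). Reduce: 2585 ≡ 30 (mod 73). Now have -(30 / 73).
Factor out 2: 30 = 2·15. Since 73 ≡ 1 (mod 8), (2 / 73) = +1. Now have -(15 / 73).
73 ≡ 1 (mod 4), so quadratic reciprocity gives (15 / 73) = (73 / 15). Reduce: 73 ≡ 13 (mod 15). Now have -(13 / 15).
13 ≡ 1 (mod 4), so quadratic reciprocity gives (13 / 15) = (15 / 13). Reduce: 15 ≡ 2 (mod 13). Now have -(2 / 13).
Factor out 2: 2 = 2. Since 13 ≡ 5 (mod 8), (2 / 13) = -1. Now have (1 / 13).
(1 / 13) = 1. Collecting the sign factors: 1.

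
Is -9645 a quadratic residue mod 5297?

no

Reduce the numerator: -9645 ≡ 949 (mod 5297), so (-9645/5297) = (949/5297).
949 ≡ 1 (mod 4), so quadratic reciprocity gives (949/5297) = (5297/949). Reduce: 5297 ≡ 552 (mod 949). Now have (552/949).
Factor out 2: 552 = 2^3·69. Since 949 ≡ 5 (mod 8), (2/949) = -1, and (2/949)^3 = -1. Now have -(69/949).
69 ≡ 1 (mod 4), so quadratic reciprocity gives (69/949) = (949/69). Reduce: 949 ≡ 52 (mod 69). Now have -(52/69).
Factor out 2: 52 = 2^2·13. Since 69 ≡ 5 (mod 8), (2/69) = -1, and (2/69)^2 = +1. Now have -(13/69).
13 ≡ 1 (mod 4), so quadratic reciprocity gives (13/69) = (69/13). Reduce: 69 ≡ 4 (mod 13). Now have -(4/13).
Factor out 2: 4 = 2^2. Since 13 ≡ 5 (mod 8), (2/13) = -1, and (2/13)^2 = +1. Now have -(1/13).
(1/13) = 1. Collecting the sign factors: -1.
(-9645/5297) = -1, and 5297 is prime, so -9645 is not a quadratic residue mod 5297.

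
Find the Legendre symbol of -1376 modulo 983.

-1

(-1376/983)
  = (590/983)    [-1376 ≡ 590 mod 983]
  = (295/983)    [983 ≡ 7 mod 8 ⇒ (2/983) = +1]
  = -(983/295)    [QR: both ≡ 3 mod 4, sign flips]
  = -(98/295)    [983 ≡ 98 mod 295]
  = -(49/295)    [295 ≡ 7 mod 8 ⇒ (2/295) = +1]
  = -(295/49)    [QR: 49 ≡ 1 mod 4, sign kept]
  = -(1/49)    [295 ≡ 1 mod 49]
  = -1    [(1/49) = 1]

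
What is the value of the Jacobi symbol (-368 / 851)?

0

Reduce the numerator: -368 ≡ 483 (mod 851), so (-368 / 851) = (483 / 851).
Both 483 ≡ 3 and 851 ≡ 3 (mod 4), so reciprocity gives (483 / 851) = -(851 / 483). Reduce: 851 ≡ 368 (mod 483). Now have -(368 / 483).
Factor out 2: 368 = 2^4·23. Since 483 ≡ 3 (mod 8), (2 / 483) = -1, and (2 / 483)^4 = +1. Now have -(23 / 483).
Both 23 ≡ 3 and 483 ≡ 3 (mod 4), so reciprocity gives (23 / 483) = -(483 / 23). Reduce: 483 ≡ 0 (mod 23). Now have (0 / 23).
The numerator is now 0 with denominator 23 > 1: the symbol is 0.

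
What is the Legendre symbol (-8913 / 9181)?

-1

(-8913 / 9181)
  = (8913 / 9181)    [9181 ≡ 1 mod 4 ⇒ (-1 / 9181) = +1]
  = (9181 / 8913)    [QR: 8913 ≡ 1 mod 4, sign kept]
  = (268 / 8913)    [9181 ≡ 268 mod 8913]
  = (67 / 8913)    [8913 ≡ 1 mod 8 ⇒ (2 / 8913)^2 = +1]
  = (8913 / 67)    [QR: 8913 ≡ 1 mod 4, sign kept]
  = (2 / 67)    [8913 ≡ 2 mod 67]
  = -(1 / 67)    [67 ≡ 3 mod 8 ⇒ (2 / 67) = -1]
  = -1    [(1 / 67) = 1]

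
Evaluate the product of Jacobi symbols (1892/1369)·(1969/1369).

By multiplicativity, (1892·1969/1369) = (1892/1369)·(1969/1369).
First factor (1892/1369):
Reduce the numerator: 1892 ≡ 523 (mod 1369), so (1892/1369) = (523/1369).
1369 ≡ 1 (mod 4), so quadratic reciprocity gives (523/1369) = (1369/523). Reduce: 1369 ≡ 323 (mod 523). Now have (323/523).
Both 323 ≡ 3 and 523 ≡ 3 (mod 4), so reciprocity gives (323/523) = -(523/323). Reduce: 523 ≡ 200 (mod 323). Now have -(200/323).
Factor out 2: 200 = 2^3·25. Since 323 ≡ 3 (mod 8), (2/323) = -1, and (2/323)^3 = -1. Now have (25/323).
25 ≡ 1 (mod 4), so quadratic reciprocity gives (25/323) = (323/25). Reduce: 323 ≡ 23 (mod 25). Now have (23/25).
25 ≡ 1 (mod 4), so quadratic reciprocity gives (23/25) = (25/23). Reduce: 25 ≡ 2 (mod 23). Now have (2/23).
Factor out 2: 2 = 2. Since 23 ≡ 7 (mod 8), (2/23) = +1. Now have (1/23).
(1/23) = 1. Collecting the sign factors: 1.
Second factor (1969/1369):
Reduce the numerator: 1969 ≡ 600 (mod 1369), so (1969/1369) = (600/1369).
Factor out 2: 600 = 2^3·75. Since 1369 ≡ 1 (mod 8), (2/1369) = +1, and (2/1369)^3 = +1. Now have (75/1369).
1369 ≡ 1 (mod 4), so quadratic reciprocity gives (75/1369) = (1369/75). Reduce: 1369 ≡ 19 (mod 75). Now have (19/75).
Both 19 ≡ 3 and 75 ≡ 3 (mod 4), so reciprocity gives (19/75) = -(75/19). Reduce: 75 ≡ 18 (mod 19). Now have -(18/19).
Factor out 2: 18 = 2·9. Since 19 ≡ 3 (mod 8), (2/19) = -1. Now have (9/19).
9 ≡ 1 (mod 4), so quadratic reciprocity gives (9/19) = (19/9). Reduce: 19 ≡ 1 (mod 9). Now have (1/9).
(1/9) = 1. Collecting the sign factors: 1.
Product: (1)·(1) = 1.

1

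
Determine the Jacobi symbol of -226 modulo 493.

-1

Reduce the numerator: -226 ≡ 267 (mod 493), so (-226/493) = (267/493).
493 ≡ 1 (mod 4), so quadratic reciprocity gives (267/493) = (493/267). Reduce: 493 ≡ 226 (mod 267). Now have (226/267).
Factor out 2: 226 = 2·113. Since 267 ≡ 3 (mod 8), (2/267) = -1. Now have -(113/267).
113 ≡ 1 (mod 4), so quadratic reciprocity gives (113/267) = (267/113). Reduce: 267 ≡ 41 (mod 113). Now have -(41/113).
41 ≡ 1 (mod 4), so quadratic reciprocity gives (41/113) = (113/41). Reduce: 113 ≡ 31 (mod 41). Now have -(31/41).
41 ≡ 1 (mod 4), so quadratic reciprocity gives (31/41) = (41/31). Reduce: 41 ≡ 10 (mod 31). Now have -(10/31).
Factor out 2: 10 = 2·5. Since 31 ≡ 7 (mod 8), (2/31) = +1. Now have -(5/31).
5 ≡ 1 (mod 4), so quadratic reciprocity gives (5/31) = (31/5). Reduce: 31 ≡ 1 (mod 5). Now have -(1/5).
(1/5) = 1. Collecting the sign factors: -1.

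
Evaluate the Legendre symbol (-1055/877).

(-1055/877)
  = (699/877)    [-1055 ≡ 699 mod 877]
  = (877/699)    [QR: 877 ≡ 1 mod 4, sign kept]
  = (178/699)    [877 ≡ 178 mod 699]
  = -(89/699)    [699 ≡ 3 mod 8 ⇒ (2/699) = -1]
  = -(699/89)    [QR: 89 ≡ 1 mod 4, sign kept]
  = -(76/89)    [699 ≡ 76 mod 89]
  = -(19/89)    [89 ≡ 1 mod 8 ⇒ (2/89)^2 = +1]
  = -(89/19)    [QR: 89 ≡ 1 mod 4, sign kept]
  = -(13/19)    [89 ≡ 13 mod 19]
  = -(19/13)    [QR: 13 ≡ 1 mod 4, sign kept]
  = -(6/13)    [19 ≡ 6 mod 13]
  = (3/13)    [13 ≡ 5 mod 8 ⇒ (2/13) = -1]
  = (13/3)    [QR: 13 ≡ 1 mod 4, sign kept]
  = (1/3)    [13 ≡ 1 mod 3]
  = 1    [(1/3) = 1]

1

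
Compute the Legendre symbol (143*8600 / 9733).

By multiplicativity, (143·8600 / 9733) = (143 / 9733)·(8600 / 9733).
First factor (143 / 9733):
(143 / 9733)
  = (9733 / 143)    [QR: 9733 ≡ 1 mod 4, sign kept]
  = (9 / 143)    [9733 ≡ 9 mod 143]
  = (143 / 9)    [QR: 9 ≡ 1 mod 4, sign kept]
  = (8 / 9)    [143 ≡ 8 mod 9]
  = (1 / 9)    [9 ≡ 1 mod 8 ⇒ (2 / 9)^3 = +1]
  = 1    [(1 / 9) = 1]
Second factor (8600 / 9733):
(8600 / 9733)
  = -(1075 / 9733)    [9733 ≡ 5 mod 8 ⇒ (2 / 9733)^3 = -1]
  = -(9733 / 1075)    [QR: 9733 ≡ 1 mod 4, sign kept]
  = -(58 / 1075)    [9733 ≡ 58 mod 1075]
  = (29 / 1075)    [1075 ≡ 3 mod 8 ⇒ (2 / 1075) = -1]
  = (1075 / 29)    [QR: 29 ≡ 1 mod 4, sign kept]
  = (2 / 29)    [1075 ≡ 2 mod 29]
  = -(1 / 29)    [29 ≡ 5 mod 8 ⇒ (2 / 29) = -1]
  = -1    [(1 / 29) = 1]
Product: (1)·(-1) = -1.

-1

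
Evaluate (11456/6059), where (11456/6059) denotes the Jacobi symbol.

1

(11456/6059)
  = (5397/6059)    [11456 ≡ 5397 mod 6059]
  = (6059/5397)    [QR: 5397 ≡ 1 mod 4, sign kept]
  = (662/5397)    [6059 ≡ 662 mod 5397]
  = -(331/5397)    [5397 ≡ 5 mod 8 ⇒ (2/5397) = -1]
  = -(5397/331)    [QR: 5397 ≡ 1 mod 4, sign kept]
  = -(101/331)    [5397 ≡ 101 mod 331]
  = -(331/101)    [QR: 101 ≡ 1 mod 4, sign kept]
  = -(28/101)    [331 ≡ 28 mod 101]
  = -(7/101)    [101 ≡ 5 mod 8 ⇒ (2/101)^2 = +1]
  = -(101/7)    [QR: 101 ≡ 1 mod 4, sign kept]
  = -(3/7)    [101 ≡ 3 mod 7]
  = (7/3)    [QR: both ≡ 3 mod 4, sign flips]
  = (1/3)    [7 ≡ 1 mod 3]
  = 1    [(1/3) = 1]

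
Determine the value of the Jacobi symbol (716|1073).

-1

(716|1073)
  = (179|1073)    [1073 ≡ 1 mod 8 ⇒ (2|1073)^2 = +1]
  = (1073|179)    [QR: 1073 ≡ 1 mod 4, sign kept]
  = (178|179)    [1073 ≡ 178 mod 179]
  = -(89|179)    [179 ≡ 3 mod 8 ⇒ (2|179) = -1]
  = -(179|89)    [QR: 89 ≡ 1 mod 4, sign kept]
  = -(1|89)    [179 ≡ 1 mod 89]
  = -1    [(1|89) = 1]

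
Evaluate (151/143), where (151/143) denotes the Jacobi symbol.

1

(151/143)
  = (8/143)    [151 ≡ 8 mod 143]
  = (1/143)    [143 ≡ 7 mod 8 ⇒ (2/143)^3 = +1]
  = 1    [(1/143) = 1]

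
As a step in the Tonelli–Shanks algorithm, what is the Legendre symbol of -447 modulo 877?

1

Reduce the numerator: -447 ≡ 430 (mod 877), so (-447|877) = (430|877).
Factor out 2: 430 = 2·215. Since 877 ≡ 5 (mod 8), (2|877) = -1. Now have -(215|877).
877 ≡ 1 (mod 4), so quadratic reciprocity gives (215|877) = (877|215). Reduce: 877 ≡ 17 (mod 215). Now have -(17|215).
17 ≡ 1 (mod 4), so quadratic reciprocity gives (17|215) = (215|17). Reduce: 215 ≡ 11 (mod 17). Now have -(11|17).
17 ≡ 1 (mod 4), so quadratic reciprocity gives (11|17) = (17|11). Reduce: 17 ≡ 6 (mod 11). Now have -(6|11).
Factor out 2: 6 = 2·3. Since 11 ≡ 3 (mod 8), (2|11) = -1. Now have (3|11).
Both 3 ≡ 3 and 11 ≡ 3 (mod 4), so reciprocity gives (3|11) = -(11|3). Reduce: 11 ≡ 2 (mod 3). Now have -(2|3).
Factor out 2: 2 = 2. Since 3 ≡ 3 (mod 8), (2|3) = -1. Now have (1|3).
(1|3) = 1. Collecting the sign factors: 1.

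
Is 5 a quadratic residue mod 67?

no

(5/67)
  = (67/5)    [QR: 5 ≡ 1 mod 4, sign kept]
  = (2/5)    [67 ≡ 2 mod 5]
  = -(1/5)    [5 ≡ 5 mod 8 ⇒ (2/5) = -1]
  = -1    [(1/5) = 1]
The Legendre symbol is -1, so x^2 ≡ 5 (mod 67) has no solution.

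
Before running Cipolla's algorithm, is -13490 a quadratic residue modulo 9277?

no

Reduce the numerator: -13490 ≡ 5064 (mod 9277), so (-13490/9277) = (5064/9277).
Factor out 2: 5064 = 2^3·633. Since 9277 ≡ 5 (mod 8), (2/9277) = -1, and (2/9277)^3 = -1. Now have -(633/9277).
633 ≡ 1 (mod 4), so quadratic reciprocity gives (633/9277) = (9277/633). Reduce: 9277 ≡ 415 (mod 633). Now have -(415/633).
633 ≡ 1 (mod 4), so quadratic reciprocity gives (415/633) = (633/415). Reduce: 633 ≡ 218 (mod 415). Now have -(218/415).
Factor out 2: 218 = 2·109. Since 415 ≡ 7 (mod 8), (2/415) = +1. Now have -(109/415).
109 ≡ 1 (mod 4), so quadratic reciprocity gives (109/415) = (415/109). Reduce: 415 ≡ 88 (mod 109). Now have -(88/109).
Factor out 2: 88 = 2^3·11. Since 109 ≡ 5 (mod 8), (2/109) = -1, and (2/109)^3 = -1. Now have (11/109).
109 ≡ 1 (mod 4), so quadratic reciprocity gives (11/109) = (109/11). Reduce: 109 ≡ 10 (mod 11). Now have (10/11).
Factor out 2: 10 = 2·5. Since 11 ≡ 3 (mod 8), (2/11) = -1. Now have -(5/11).
5 ≡ 1 (mod 4), so quadratic reciprocity gives (5/11) = (11/5). Reduce: 11 ≡ 1 (mod 5). Now have -(1/5).
(1/5) = 1. Collecting the sign factors: -1.
(-13490/9277) = -1, and 9277 is prime, so -13490 is not a quadratic residue mod 9277.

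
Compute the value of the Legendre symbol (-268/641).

(-268/641)
  = (373/641)    [-268 ≡ 373 mod 641]
  = (641/373)    [QR: 373 ≡ 1 mod 4, sign kept]
  = (268/373)    [641 ≡ 268 mod 373]
  = (67/373)    [373 ≡ 5 mod 8 ⇒ (2/373)^2 = +1]
  = (373/67)    [QR: 373 ≡ 1 mod 4, sign kept]
  = (38/67)    [373 ≡ 38 mod 67]
  = -(19/67)    [67 ≡ 3 mod 8 ⇒ (2/67) = -1]
  = (67/19)    [QR: both ≡ 3 mod 4, sign flips]
  = (10/19)    [67 ≡ 10 mod 19]
  = -(5/19)    [19 ≡ 3 mod 8 ⇒ (2/19) = -1]
  = -(19/5)    [QR: 5 ≡ 1 mod 4, sign kept]
  = -(4/5)    [19 ≡ 4 mod 5]
  = -(1/5)    [5 ≡ 5 mod 8 ⇒ (2/5)^2 = +1]
  = -1    [(1/5) = 1]

-1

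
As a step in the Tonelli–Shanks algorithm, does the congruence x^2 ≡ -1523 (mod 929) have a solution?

Reduce the numerator: -1523 ≡ 335 (mod 929), so (-1523|929) = (335|929).
929 ≡ 1 (mod 4), so quadratic reciprocity gives (335|929) = (929|335). Reduce: 929 ≡ 259 (mod 335). Now have (259|335).
Both 259 ≡ 3 and 335 ≡ 3 (mod 4), so reciprocity gives (259|335) = -(335|259). Reduce: 335 ≡ 76 (mod 259). Now have -(76|259).
Factor out 2: 76 = 2^2·19. Since 259 ≡ 3 (mod 8), (2|259) = -1, and (2|259)^2 = +1. Now have -(19|259).
Both 19 ≡ 3 and 259 ≡ 3 (mod 4), so reciprocity gives (19|259) = -(259|19). Reduce: 259 ≡ 12 (mod 19). Now have (12|19).
Factor out 2: 12 = 2^2·3. Since 19 ≡ 3 (mod 8), (2|19) = -1, and (2|19)^2 = +1. Now have (3|19).
Both 3 ≡ 3 and 19 ≡ 3 (mod 4), so reciprocity gives (3|19) = -(19|3). Reduce: 19 ≡ 1 (mod 3). Now have -(1|3).
(1|3) = 1. Collecting the sign factors: -1.
(-1523|929) = -1, and 929 is prime, so -1523 is not a quadratic residue mod 929.

no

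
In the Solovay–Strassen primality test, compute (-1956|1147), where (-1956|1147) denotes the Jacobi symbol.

Pull out -1: (-1956|1147) = (-1|1147)·(1956|1147). Since 1147 ≡ 3 (mod 4), (-1|1147) = -1. Now have -(1956|1147).
Reduce the numerator: 1956 ≡ 809 (mod 1147), so (1956|1147) = (809|1147).
809 ≡ 1 (mod 4), so quadratic reciprocity gives (809|1147) = (1147|809). Reduce: 1147 ≡ 338 (mod 809). Now have -(338|809).
Factor out 2: 338 = 2·169. Since 809 ≡ 1 (mod 8), (2|809) = +1. Now have -(169|809).
169 ≡ 1 (mod 4), so quadratic reciprocity gives (169|809) = (809|169). Reduce: 809 ≡ 133 (mod 169). Now have -(133|169).
133 ≡ 1 (mod 4), so quadratic reciprocity gives (133|169) = (169|133). Reduce: 169 ≡ 36 (mod 133). Now have -(36|133).
Factor out 2: 36 = 2^2·9. Since 133 ≡ 5 (mod 8), (2|133) = -1, and (2|133)^2 = +1. Now have -(9|133).
9 ≡ 1 (mod 4), so quadratic reciprocity gives (9|133) = (133|9). Reduce: 133 ≡ 7 (mod 9). Now have -(7|9).
9 ≡ 1 (mod 4), so quadratic reciprocity gives (7|9) = (9|7). Reduce: 9 ≡ 2 (mod 7). Now have -(2|7).
Factor out 2: 2 = 2. Since 7 ≡ 7 (mod 8), (2|7) = +1. Now have -(1|7).
(1|7) = 1. Collecting the sign factors: -1.

-1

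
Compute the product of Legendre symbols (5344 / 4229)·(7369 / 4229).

-1

By multiplicativity, (5344·7369 / 4229) = (5344 / 4229)·(7369 / 4229).
First factor (5344 / 4229):
Reduce the numerator: 5344 ≡ 1115 (mod 4229), so (5344 / 4229) = (1115 / 4229).
4229 ≡ 1 (mod 4), so quadratic reciprocity gives (1115 / 4229) = (4229 / 1115). Reduce: 4229 ≡ 884 (mod 1115). Now have (884 / 1115).
Factor out 2: 884 = 2^2·221. Since 1115 ≡ 3 (mod 8), (2 / 1115) = -1, and (2 / 1115)^2 = +1. Now have (221 / 1115).
221 ≡ 1 (mod 4), so quadratic reciprocity gives (221 / 1115) = (1115 / 221). Reduce: 1115 ≡ 10 (mod 221). Now have (10 / 221).
Factor out 2: 10 = 2·5. Since 221 ≡ 5 (mod 8), (2 / 221) = -1. Now have -(5 / 221).
5 ≡ 1 (mod 4), so quadratic reciprocity gives (5 / 221) = (221 / 5). Reduce: 221 ≡ 1 (mod 5). Now have -(1 / 5).
(1 / 5) = 1. Collecting the sign factors: -1.
Second factor (7369 / 4229):
Reduce the numerator: 7369 ≡ 3140 (mod 4229), so (7369 / 4229) = (3140 / 4229).
Factor out 2: 3140 = 2^2·785. Since 4229 ≡ 5 (mod 8), (2 / 4229) = -1, and (2 / 4229)^2 = +1. Now have (785 / 4229).
785 ≡ 1 (mod 4), so quadratic reciprocity gives (785 / 4229) = (4229 / 785). Reduce: 4229 ≡ 304 (mod 785). Now have (304 / 785).
Factor out 2: 304 = 2^4·19. Since 785 ≡ 1 (mod 8), (2 / 785) = +1, and (2 / 785)^4 = +1. Now have (19 / 785).
785 ≡ 1 (mod 4), so quadratic reciprocity gives (19 / 785) = (785 / 19). Reduce: 785 ≡ 6 (mod 19). Now have (6 / 19).
Factor out 2: 6 = 2·3. Since 19 ≡ 3 (mod 8), (2 / 19) = -1. Now have -(3 / 19).
Both 3 ≡ 3 and 19 ≡ 3 (mod 4), so reciprocity gives (3 / 19) = -(19 / 3). Reduce: 19 ≡ 1 (mod 3). Now have (1 / 3).
(1 / 3) = 1. Collecting the sign factors: 1.
Product: (-1)·(1) = -1.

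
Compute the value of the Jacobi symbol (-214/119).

1

Pull out -1: (-214/119) = (-1/119)·(214/119). Since 119 ≡ 3 (mod 4), (-1/119) = -1. Now have -(214/119).
Reduce the numerator: 214 ≡ 95 (mod 119), so (214/119) = (95/119).
Both 95 ≡ 3 and 119 ≡ 3 (mod 4), so reciprocity gives (95/119) = -(119/95). Reduce: 119 ≡ 24 (mod 95). Now have (24/95).
Factor out 2: 24 = 2^3·3. Since 95 ≡ 7 (mod 8), (2/95) = +1, and (2/95)^3 = +1. Now have (3/95).
Both 3 ≡ 3 and 95 ≡ 3 (mod 4), so reciprocity gives (3/95) = -(95/3). Reduce: 95 ≡ 2 (mod 3). Now have -(2/3).
Factor out 2: 2 = 2. Since 3 ≡ 3 (mod 8), (2/3) = -1. Now have (1/3).
(1/3) = 1. Collecting the sign factors: 1.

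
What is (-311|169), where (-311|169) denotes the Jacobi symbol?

1

Pull out -1: (-311|169) = (-1|169)·(311|169). Since 169 ≡ 1 (mod 4), (-1|169) = +1. Now have (311|169).
Reduce the numerator: 311 ≡ 142 (mod 169), so (311|169) = (142|169).
Factor out 2: 142 = 2·71. Since 169 ≡ 1 (mod 8), (2|169) = +1. Now have (71|169).
169 ≡ 1 (mod 4), so quadratic reciprocity gives (71|169) = (169|71). Reduce: 169 ≡ 27 (mod 71). Now have (27|71).
Both 27 ≡ 3 and 71 ≡ 3 (mod 4), so reciprocity gives (27|71) = -(71|27). Reduce: 71 ≡ 17 (mod 27). Now have -(17|27).
17 ≡ 1 (mod 4), so quadratic reciprocity gives (17|27) = (27|17). Reduce: 27 ≡ 10 (mod 17). Now have -(10|17).
Factor out 2: 10 = 2·5. Since 17 ≡ 1 (mod 8), (2|17) = +1. Now have -(5|17).
5 ≡ 1 (mod 4), so quadratic reciprocity gives (5|17) = (17|5). Reduce: 17 ≡ 2 (mod 5). Now have -(2|5).
Factor out 2: 2 = 2. Since 5 ≡ 5 (mod 8), (2|5) = -1. Now have (1|5).
(1|5) = 1. Collecting the sign factors: 1.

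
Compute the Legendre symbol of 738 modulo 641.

-1

Reduce the numerator: 738 ≡ 97 (mod 641), so (738 / 641) = (97 / 641).
97 ≡ 1 (mod 4), so quadratic reciprocity gives (97 / 641) = (641 / 97). Reduce: 641 ≡ 59 (mod 97). Now have (59 / 97).
97 ≡ 1 (mod 4), so quadratic reciprocity gives (59 / 97) = (97 / 59). Reduce: 97 ≡ 38 (mod 59). Now have (38 / 59).
Factor out 2: 38 = 2·19. Since 59 ≡ 3 (mod 8), (2 / 59) = -1. Now have -(19 / 59).
Both 19 ≡ 3 and 59 ≡ 3 (mod 4), so reciprocity gives (19 / 59) = -(59 / 19). Reduce: 59 ≡ 2 (mod 19). Now have (2 / 19).
Factor out 2: 2 = 2. Since 19 ≡ 3 (mod 8), (2 / 19) = -1. Now have -(1 / 19).
(1 / 19) = 1. Collecting the sign factors: -1.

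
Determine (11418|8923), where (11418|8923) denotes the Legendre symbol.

Reduce the numerator: 11418 ≡ 2495 (mod 8923), so (11418|8923) = (2495|8923).
Both 2495 ≡ 3 and 8923 ≡ 3 (mod 4), so reciprocity gives (2495|8923) = -(8923|2495). Reduce: 8923 ≡ 1438 (mod 2495). Now have -(1438|2495).
Factor out 2: 1438 = 2·719. Since 2495 ≡ 7 (mod 8), (2|2495) = +1. Now have -(719|2495).
Both 719 ≡ 3 and 2495 ≡ 3 (mod 4), so reciprocity gives (719|2495) = -(2495|719). Reduce: 2495 ≡ 338 (mod 719). Now have (338|719).
Factor out 2: 338 = 2·169. Since 719 ≡ 7 (mod 8), (2|719) = +1. Now have (169|719).
169 ≡ 1 (mod 4), so quadratic reciprocity gives (169|719) = (719|169). Reduce: 719 ≡ 43 (mod 169). Now have (43|169).
169 ≡ 1 (mod 4), so quadratic reciprocity gives (43|169) = (169|43). Reduce: 169 ≡ 40 (mod 43). Now have (40|43).
Factor out 2: 40 = 2^3·5. Since 43 ≡ 3 (mod 8), (2|43) = -1, and (2|43)^3 = -1. Now have -(5|43).
5 ≡ 1 (mod 4), so quadratic reciprocity gives (5|43) = (43|5). Reduce: 43 ≡ 3 (mod 5). Now have -(3|5).
5 ≡ 1 (mod 4), so quadratic reciprocity gives (3|5) = (5|3). Reduce: 5 ≡ 2 (mod 3). Now have -(2|3).
Factor out 2: 2 = 2. Since 3 ≡ 3 (mod 8), (2|3) = -1. Now have (1|3).
(1|3) = 1. Collecting the sign factors: 1.

1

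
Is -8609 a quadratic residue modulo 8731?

Pull out -1: (-8609/8731) = (-1/8731)·(8609/8731). Since 8731 ≡ 3 (mod 4), (-1/8731) = -1. Now have -(8609/8731).
8609 ≡ 1 (mod 4), so quadratic reciprocity gives (8609/8731) = (8731/8609). Reduce: 8731 ≡ 122 (mod 8609). Now have -(122/8609).
Factor out 2: 122 = 2·61. Since 8609 ≡ 1 (mod 8), (2/8609) = +1. Now have -(61/8609).
61 ≡ 1 (mod 4), so quadratic reciprocity gives (61/8609) = (8609/61). Reduce: 8609 ≡ 8 (mod 61). Now have -(8/61).
Factor out 2: 8 = 2^3. Since 61 ≡ 5 (mod 8), (2/61) = -1, and (2/61)^3 = -1. Now have (1/61).
(1/61) = 1. Collecting the sign factors: 1.
The Legendre symbol is 1, so x^2 ≡ -8609 (mod 8731) has solution.

yes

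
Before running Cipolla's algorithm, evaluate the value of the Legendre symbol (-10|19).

(-10|19)
  = -(10|19)    [19 ≡ 3 mod 4 ⇒ (-1|19) = -1]
  = (5|19)    [19 ≡ 3 mod 8 ⇒ (2|19) = -1]
  = (19|5)    [QR: 5 ≡ 1 mod 4, sign kept]
  = (4|5)    [19 ≡ 4 mod 5]
  = (1|5)    [5 ≡ 5 mod 8 ⇒ (2|5)^2 = +1]
  = 1    [(1|5) = 1]

1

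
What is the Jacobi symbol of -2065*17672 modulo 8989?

By multiplicativity, (-2065·17672 / 8989) = (-2065 / 8989)·(17672 / 8989).
First factor (-2065 / 8989):
(-2065 / 8989)
  = (2065 / 8989)    [8989 ≡ 1 mod 4 ⇒ (-1 / 8989) = +1]
  = (8989 / 2065)    [QR: 2065 ≡ 1 mod 4, sign kept]
  = (729 / 2065)    [8989 ≡ 729 mod 2065]
  = (2065 / 729)    [QR: 729 ≡ 1 mod 4, sign kept]
  = (607 / 729)    [2065 ≡ 607 mod 729]
  = (729 / 607)    [QR: 729 ≡ 1 mod 4, sign kept]
  = (122 / 607)    [729 ≡ 122 mod 607]
  = (61 / 607)    [607 ≡ 7 mod 8 ⇒ (2 / 607) = +1]
  = (607 / 61)    [QR: 61 ≡ 1 mod 4, sign kept]
  = (58 / 61)    [607 ≡ 58 mod 61]
  = -(29 / 61)    [61 ≡ 5 mod 8 ⇒ (2 / 61) = -1]
  = -(61 / 29)    [QR: 29 ≡ 1 mod 4, sign kept]
  = -(3 / 29)    [61 ≡ 3 mod 29]
  = -(29 / 3)    [QR: 29 ≡ 1 mod 4, sign kept]
  = -(2 / 3)    [29 ≡ 2 mod 3]
  = (1 / 3)    [3 ≡ 3 mod 8 ⇒ (2 / 3) = -1]
  = 1    [(1 / 3) = 1]
Second factor (17672 / 8989):
(17672 / 8989)
  = (8683 / 8989)    [17672 ≡ 8683 mod 8989]
  = (8989 / 8683)    [QR: 8989 ≡ 1 mod 4, sign kept]
  = (306 / 8683)    [8989 ≡ 306 mod 8683]
  = -(153 / 8683)    [8683 ≡ 3 mod 8 ⇒ (2 / 8683) = -1]
  = -(8683 / 153)    [QR: 153 ≡ 1 mod 4, sign kept]
  = -(115 / 153)    [8683 ≡ 115 mod 153]
  = -(153 / 115)    [QR: 153 ≡ 1 mod 4, sign kept]
  = -(38 / 115)    [153 ≡ 38 mod 115]
  = (19 / 115)    [115 ≡ 3 mod 8 ⇒ (2 / 115) = -1]
  = -(115 / 19)    [QR: both ≡ 3 mod 4, sign flips]
  = -(1 / 19)    [115 ≡ 1 mod 19]
  = -1    [(1 / 19) = 1]
Product: (1)·(-1) = -1.

-1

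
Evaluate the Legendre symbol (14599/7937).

-1

(14599/7937)
  = (6662/7937)    [14599 ≡ 6662 mod 7937]
  = (3331/7937)    [7937 ≡ 1 mod 8 ⇒ (2/7937) = +1]
  = (7937/3331)    [QR: 7937 ≡ 1 mod 4, sign kept]
  = (1275/3331)    [7937 ≡ 1275 mod 3331]
  = -(3331/1275)    [QR: both ≡ 3 mod 4, sign flips]
  = -(781/1275)    [3331 ≡ 781 mod 1275]
  = -(1275/781)    [QR: 781 ≡ 1 mod 4, sign kept]
  = -(494/781)    [1275 ≡ 494 mod 781]
  = (247/781)    [781 ≡ 5 mod 8 ⇒ (2/781) = -1]
  = (781/247)    [QR: 781 ≡ 1 mod 4, sign kept]
  = (40/247)    [781 ≡ 40 mod 247]
  = (5/247)    [247 ≡ 7 mod 8 ⇒ (2/247)^3 = +1]
  = (247/5)    [QR: 5 ≡ 1 mod 4, sign kept]
  = (2/5)    [247 ≡ 2 mod 5]
  = -(1/5)    [5 ≡ 5 mod 8 ⇒ (2/5) = -1]
  = -1    [(1/5) = 1]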